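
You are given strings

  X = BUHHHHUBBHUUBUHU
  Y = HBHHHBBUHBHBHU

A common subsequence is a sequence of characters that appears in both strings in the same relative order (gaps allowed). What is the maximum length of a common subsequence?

One common subsequence of length 10: B [1,2], H [3,3], H [4,4], H [5,5], H [6,9], B [9,10], H [10,11], B [13,12], H [15,13], U [16,14]. The LCS DP gives dp[16][14] = 10, so this is optimal.

10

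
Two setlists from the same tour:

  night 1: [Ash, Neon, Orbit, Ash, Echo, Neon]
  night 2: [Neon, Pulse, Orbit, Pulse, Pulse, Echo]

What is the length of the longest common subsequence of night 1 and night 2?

Taking Neon at night 1[2]=night 2[1] → Orbit at night 1[3]=night 2[3] → Echo at night 1[5]=night 2[6] gives a common subsequence of length 3. The LCS DP gives dp[6][6] = 3, so this is optimal.

3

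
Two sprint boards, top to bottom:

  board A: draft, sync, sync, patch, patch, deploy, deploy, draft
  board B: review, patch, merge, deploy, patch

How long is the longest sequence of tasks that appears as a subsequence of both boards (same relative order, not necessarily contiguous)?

One common subsequence of length 2: patch [4,2], patch [5,5], and the DP table's final entry dp[8][5] is also 2, so no common subsequence is longer.

2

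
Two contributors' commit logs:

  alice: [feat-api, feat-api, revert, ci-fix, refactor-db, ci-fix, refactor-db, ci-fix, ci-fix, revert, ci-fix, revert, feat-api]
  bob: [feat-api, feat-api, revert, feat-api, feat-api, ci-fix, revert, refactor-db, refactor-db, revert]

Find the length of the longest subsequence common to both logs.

7

Match feat-api at alice[1]=bob[1]; then feat-api at alice[2]=bob[2]; then revert at alice[3]=bob[3]; then ci-fix at alice[4]=bob[6]; then refactor-db at alice[5]=bob[8]; then refactor-db at alice[7]=bob[9]; then revert at alice[12]=bob[10] — 7 commits in the same relative order in both. dp[13][10] = 7 confirms this is the maximum.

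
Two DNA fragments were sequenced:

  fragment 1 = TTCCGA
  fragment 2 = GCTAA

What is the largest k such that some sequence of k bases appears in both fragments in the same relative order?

Match T [1,3], A [6,5] — 2 bases in the same relative order in both. dp[6][5] = 2 confirms this is the maximum.

2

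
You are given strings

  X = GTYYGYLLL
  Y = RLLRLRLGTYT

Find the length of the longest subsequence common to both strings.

3

Pick G at X[1]=Y[8] → T at X[2]=Y[9] → Y at X[3]=Y[10]; all 3 characters appear in both, in order. Since dp[9][11] = 3, nothing longer is possible.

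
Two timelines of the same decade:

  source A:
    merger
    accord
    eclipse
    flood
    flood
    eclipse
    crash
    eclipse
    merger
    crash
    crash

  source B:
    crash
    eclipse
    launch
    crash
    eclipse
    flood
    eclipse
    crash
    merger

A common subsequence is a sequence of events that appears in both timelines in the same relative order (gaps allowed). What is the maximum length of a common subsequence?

Pick eclipse at source A[3]=source B[5], flood at source A[5]=source B[6], eclipse at source A[6]=source B[7], crash at source A[7]=source B[8], merger at source A[9]=source B[9]; all 5 events appear in both, in order, and the DP table's final entry dp[11][9] is also 5, so no common subsequence is longer.

5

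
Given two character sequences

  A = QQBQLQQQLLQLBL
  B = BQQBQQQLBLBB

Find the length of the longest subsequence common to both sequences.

Pick Q [1,2], Q [2,3], B [3,4], Q [6,5], Q [7,6], Q [8,7], L [9,8], L [10,10], B [13,12]; all 9 characters appear in both, in order, and the DP table's final entry dp[14][12] is also 9, so no common subsequence is longer.

9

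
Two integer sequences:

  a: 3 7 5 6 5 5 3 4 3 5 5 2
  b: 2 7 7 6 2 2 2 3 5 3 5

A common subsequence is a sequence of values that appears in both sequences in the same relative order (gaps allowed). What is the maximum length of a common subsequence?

5

Let dp[i][j] be the LCS length of the first i values of a and the first j values of b. dp[i][j] = dp[i-1][j-1]+1 when the i-th and j-th values match, else max(dp[i-1][j], dp[i][j-1]).
    ·  2  7  7  6  2  2  2  3  5  3  5
 ·  0  0  0  0  0  0  0  0  0  0  0  0
 3  0  0  0  0  0  0  0  0  1  1  1  1
 7  0  0  1  1  1  1  1  1  1  1  1  1
 5  0  0  1  1  1  1  1  1  1  2  2  2
 6  0  0  1  1  2  2  2  2  2  2  2  2
 5  0  0  1  1  2  2  2  2  2  3  3  3
 5  0  0  1  1  2  2  2  2  2  3  3  4
 3  0  0  1  1  2  2  2  2  3  3  4  4
 4  0  0  1  1  2  2  2  2  3  3  4  4
 3  0  0  1  1  2  2  2  2  3  3  4  4
 5  0  0  1  1  2  2  2  2  3  4  4  5
 5  0  0  1  1  2  2  2  2  3  4  4  5
 2  0  1  1  1  2  3  3  3  3  4  4  5
dp[12][11] = 5. One LCS (by backtracking along matches): 7, 6, 5, 3, 5.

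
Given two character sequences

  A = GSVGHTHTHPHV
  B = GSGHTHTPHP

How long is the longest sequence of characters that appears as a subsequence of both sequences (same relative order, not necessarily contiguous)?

9

Let dp[i][j] be the LCS length of the first i characters of A and the first j characters of B. dp[i][j] = dp[i-1][j-1]+1 when the i-th and j-th characters match, else max(dp[i-1][j], dp[i][j-1]).
    ·  G  S  G  H  T  H  T  P  H  P
 ·  0  0  0  0  0  0  0  0  0  0  0
 G  0  1  1  1  1  1  1  1  1  1  1
 S  0  1  2  2  2  2  2  2  2  2  2
 V  0  1  2  2  2  2  2  2  2  2  2
 G  0  1  2  3  3  3  3  3  3  3  3
 H  0  1  2  3  4  4  4  4  4  4  4
 T  0  1  2  3  4  5  5  5  5  5  5
 H  0  1  2  3  4  5  6  6  6  6  6
 T  0  1  2  3  4  5  6  7  7  7  7
 H  0  1  2  3  4  5  6  7  7  8  8
 P  0  1  2  3  4  5  6  7  8  8  9
 H  0  1  2  3  4  5  6  7  8  9  9
 V  0  1  2  3  4  5  6  7  8  9  9
dp[12][10] = 9. One LCS (by backtracking along matches): GSGHTHTHP.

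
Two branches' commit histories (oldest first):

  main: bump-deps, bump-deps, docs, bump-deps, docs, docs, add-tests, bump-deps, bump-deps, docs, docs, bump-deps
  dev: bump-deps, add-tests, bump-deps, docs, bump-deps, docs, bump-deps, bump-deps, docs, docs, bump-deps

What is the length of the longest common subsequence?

Taking bump-deps at main[1]=dev[1] → bump-deps at main[2]=dev[3] → docs at main[3]=dev[4] → bump-deps at main[4]=dev[5] → docs at main[6]=dev[6] → bump-deps at main[8]=dev[7] → bump-deps at main[9]=dev[8] → docs at main[10]=dev[9] → docs at main[11]=dev[10] → bump-deps at main[12]=dev[11] gives a common subsequence of length 10. Since dp[12][11] = 10, nothing longer is possible.

10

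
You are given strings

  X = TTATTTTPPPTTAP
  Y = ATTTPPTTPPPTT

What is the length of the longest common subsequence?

10

One common subsequence of length 10: T (X #1, Y #2) → T (X #2, Y #3) → T (X #4, Y #4) → T (X #6, Y #7) → T (X #7, Y #8) → P (X #8, Y #9) → P (X #9, Y #10) → P (X #10, Y #11) → T (X #11, Y #12) → T (X #12, Y #13). Since dp[14][13] = 10, nothing longer is possible.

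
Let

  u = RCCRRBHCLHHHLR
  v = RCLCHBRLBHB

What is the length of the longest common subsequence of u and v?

One common subsequence of length 6: R (u #1, v #1), C (u #2, v #2), C (u #3, v #4), R (u #4, v #7), B (u #6, v #9), H (u #7, v #10), and the DP table's final entry dp[14][11] is also 6, so no common subsequence is longer.

6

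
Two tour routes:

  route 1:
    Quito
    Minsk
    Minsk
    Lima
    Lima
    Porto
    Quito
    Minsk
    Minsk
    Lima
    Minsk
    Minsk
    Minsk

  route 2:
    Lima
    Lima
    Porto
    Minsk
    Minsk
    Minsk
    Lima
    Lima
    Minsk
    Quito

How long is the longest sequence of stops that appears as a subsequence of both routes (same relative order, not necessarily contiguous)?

Taking Lima [4,1]; then Lima [5,2]; then Porto [6,3]; then Minsk [8,5]; then Minsk [9,6]; then Lima [10,8]; then Minsk [11,9] gives a common subsequence of length 7. Since dp[13][10] = 7, nothing longer is possible.

7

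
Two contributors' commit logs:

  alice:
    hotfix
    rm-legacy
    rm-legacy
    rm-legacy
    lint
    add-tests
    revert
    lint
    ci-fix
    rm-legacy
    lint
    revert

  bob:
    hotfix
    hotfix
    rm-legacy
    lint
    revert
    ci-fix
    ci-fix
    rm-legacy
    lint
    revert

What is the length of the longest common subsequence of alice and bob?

8

Pick hotfix [1,2], rm-legacy [4,3], lint [5,4], revert [7,5], ci-fix [9,7], rm-legacy [10,8], lint [11,9], revert [12,10]; all 8 commits appear in both, in order. Since dp[12][10] = 8, nothing longer is possible.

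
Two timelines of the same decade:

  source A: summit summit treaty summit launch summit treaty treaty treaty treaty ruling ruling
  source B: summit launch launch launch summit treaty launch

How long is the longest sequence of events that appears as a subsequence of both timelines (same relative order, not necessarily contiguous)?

Match summit [1,1], then summit [2,5], then treaty [3,6], then launch [5,7] — 4 events in the same relative order in both, and the DP table's final entry dp[12][7] is also 4, so no common subsequence is longer.

4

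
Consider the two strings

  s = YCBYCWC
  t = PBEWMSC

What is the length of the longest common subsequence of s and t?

Pick B [3,2], then W [6,4], then C [7,7]; all 3 characters appear in both, in order. Since dp[7][7] = 3, nothing longer is possible.

3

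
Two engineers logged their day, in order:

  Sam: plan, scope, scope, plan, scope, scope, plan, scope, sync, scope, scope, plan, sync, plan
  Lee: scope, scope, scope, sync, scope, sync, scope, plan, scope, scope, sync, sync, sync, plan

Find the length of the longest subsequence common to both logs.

Pick scope (Sam #2, Lee #2), then scope (Sam #3, Lee #3), then scope (Sam #5, Lee #5), then scope (Sam #6, Lee #7), then plan (Sam #7, Lee #8), then scope (Sam #8, Lee #10), then sync (Sam #9, Lee #12), then sync (Sam #13, Lee #13), then plan (Sam #14, Lee #14); all 9 tasks appear in both, in order. Since dp[14][14] = 9, nothing longer is possible.

9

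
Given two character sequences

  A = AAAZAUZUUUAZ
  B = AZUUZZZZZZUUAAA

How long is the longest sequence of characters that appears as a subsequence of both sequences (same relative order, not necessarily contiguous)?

Taking A [3,1] → Z [4,2] → U [6,4] → Z [7,10] → U [8,11] → U [9,12] → A [11,15] gives a common subsequence of length 7. dp[12][15] = 7 confirms this is the maximum.

7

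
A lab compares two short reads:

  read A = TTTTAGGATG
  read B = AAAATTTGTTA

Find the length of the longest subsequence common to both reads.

Let dp[i][j] be the LCS length of the first i bases of read A and the first j bases of read B. dp[i][j] = dp[i-1][j-1]+1 when the i-th and j-th bases match, else max(dp[i-1][j], dp[i][j-1]).
    ·  A  A  A  A  T  T  T  G  T  T  A
 ·  0  0  0  0  0  0  0  0  0  0  0  0
 T  0  0  0  0  0  1  1  1  1  1  1  1
 T  0  0  0  0  0  1  2  2  2  2  2  2
 T  0  0  0  0  0  1  2  3  3  3  3  3
 T  0  0  0  0  0  1  2  3  3  4  4  4
 A  0  1  1  1  1  1  2  3  3  4  4  5
 G  0  1  1  1  1  1  2  3  4  4  4  5
 G  0  1  1  1  1  1  2  3  4  4  4  5
 A  0  1  2  2  2  2  2  3  4  4  4  5
 T  0  1  2  2  2  3  3  3  4  5  5  5
 G  0  1  2  2  2  3  3  3  4  5  5  5
dp[10][11] = 5. One LCS (by backtracking along matches): TTTTA.

5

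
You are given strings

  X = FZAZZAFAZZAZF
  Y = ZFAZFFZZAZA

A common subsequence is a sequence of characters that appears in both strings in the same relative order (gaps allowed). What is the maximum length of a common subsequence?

8

Let dp[i][j] be the LCS length of the first i characters of X and the first j characters of Y. dp[i][j] = dp[i-1][j-1]+1 when the i-th and j-th characters match, else max(dp[i-1][j], dp[i][j-1]).
    ·  Z  F  A  Z  F  F  Z  Z  A  Z  A
 ·  0  0  0  0  0  0  0  0  0  0  0  0
 F  0  0  1  1  1  1  1  1  1  1  1  1
 Z  0  1  1  1  2  2  2  2  2  2  2  2
 A  0  1  1  2  2  2  2  2  2  3  3  3
 Z  0  1  1  2  3  3  3  3  3  3  4  4
 Z  0  1  1  2  3  3  3  4  4  4  4  4
 A  0  1  1  2  3  3  3  4  4  5  5  5
 F  0  1  2  2  3  4  4  4  4  5  5  5
 A  0  1  2  3  3  4  4  4  4  5  5  6
 Z  0  1  2  3  4  4  4  5  5  5  6  6
 Z  0  1  2  3  4  4  4  5  6  6  6  6
 A  0  1  2  3  4  4  4  5  6  7  7  7
 Z  0  1  2  3  4  4  4  5  6  7  8  8
 F  0  1  2  3  4  5  5  5  6  7  8  8
dp[13][11] = 8. One LCS (by backtracking along matches): FAZFZZAZ.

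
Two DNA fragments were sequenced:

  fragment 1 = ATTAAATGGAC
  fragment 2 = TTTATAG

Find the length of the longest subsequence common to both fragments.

Let dp[i][j] be the LCS length of the first i bases of fragment 1 and the first j bases of fragment 2. dp[i][j] = dp[i-1][j-1]+1 when the i-th and j-th bases match, else max(dp[i-1][j], dp[i][j-1]).
    ·  T  T  T  A  T  A  G
 ·  0  0  0  0  0  0  0  0
 A  0  0  0  0  1  1  1  1
 T  0  1  1  1  1  2  2  2
 T  0  1  2  2  2  2  2  2
 A  0  1  2  2  3  3  3  3
 A  0  1  2  2  3  3  4  4
 A  0  1  2  2  3  3  4  4
 T  0  1  2  3  3  4  4  4
 G  0  1  2  3  3  4  4  5
 G  0  1  2  3  3  4  4  5
 A  0  1  2  3  4  4  5  5
 C  0  1  2  3  4  4  5  5
dp[11][7] = 5. One LCS (by backtracking along matches): TTAAG.

5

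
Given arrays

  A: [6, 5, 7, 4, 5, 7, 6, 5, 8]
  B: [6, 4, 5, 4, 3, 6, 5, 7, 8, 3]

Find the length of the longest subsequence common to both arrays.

Let dp[i][j] be the LCS length of the first i values of A and the first j values of B. dp[i][j] = dp[i-1][j-1]+1 when the i-th and j-th values match, else max(dp[i-1][j], dp[i][j-1]).
    ·  6  4  5  4  3  6  5  7  8  3
 ·  0  0  0  0  0  0  0  0  0  0  0
 6  0  1  1  1  1  1  1  1  1  1  1
 5  0  1  1  2  2  2  2  2  2  2  2
 7  0  1  1  2  2  2  2  2  3  3  3
 4  0  1  2  2  3  3  3  3  3  3  3
 5  0  1  2  3  3  3  3  4  4  4  4
 7  0  1  2  3  3  3  3  4  5  5  5
 6  0  1  2  3  3  3  4  4  5  5  5
 5  0  1  2  3  3  3  4  5  5  5  5
 8  0  1  2  3  3  3  4  5  5  6  6
dp[9][10] = 6. One LCS (by backtracking along matches): 6, 5, 4, 5, 7, 8.

6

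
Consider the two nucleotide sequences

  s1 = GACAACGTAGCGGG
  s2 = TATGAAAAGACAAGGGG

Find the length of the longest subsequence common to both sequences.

Taking G [1,4], then A [2,7], then A [4,8], then A [5,10], then C [6,11], then A [9,13], then G [10,14], then G [12,15], then G [13,16], then G [14,17] gives a common subsequence of length 10. The LCS DP gives dp[14][17] = 10, so this is optimal.

10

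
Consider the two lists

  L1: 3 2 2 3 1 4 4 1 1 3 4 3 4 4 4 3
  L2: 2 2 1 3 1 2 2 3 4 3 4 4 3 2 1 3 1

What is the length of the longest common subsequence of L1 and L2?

One common subsequence of length 10: 2 (L1 #2, L2 #1), then 2 (L1 #3, L2 #2), then 3 (L1 #4, L2 #4), then 1 (L1 #5, L2 #5), then 3 (L1 #10, L2 #8), then 4 (L1 #11, L2 #9), then 3 (L1 #12, L2 #10), then 4 (L1 #13, L2 #11), then 4 (L1 #14, L2 #12), then 3 (L1 #16, L2 #16). The LCS DP gives dp[16][17] = 10, so this is optimal.

10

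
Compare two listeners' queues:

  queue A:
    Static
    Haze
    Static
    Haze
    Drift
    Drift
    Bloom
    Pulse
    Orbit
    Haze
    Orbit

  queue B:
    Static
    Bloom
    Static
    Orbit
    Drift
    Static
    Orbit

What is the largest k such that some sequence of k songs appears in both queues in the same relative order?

Taking Static at queue A[1]=queue B[1]; then Static at queue A[3]=queue B[3]; then Drift at queue A[5]=queue B[5]; then Orbit at queue A[11]=queue B[7] gives a common subsequence of length 4, and the DP table's final entry dp[11][7] is also 4, so no common subsequence is longer.

4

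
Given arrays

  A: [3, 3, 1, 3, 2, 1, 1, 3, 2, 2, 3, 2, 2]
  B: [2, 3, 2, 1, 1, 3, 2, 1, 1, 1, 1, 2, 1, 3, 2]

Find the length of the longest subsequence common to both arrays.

9

One common subsequence of length 9: 3 at A[1]=B[2]; then 1 at A[3]=B[5]; then 3 at A[4]=B[6]; then 2 at A[5]=B[7]; then 1 at A[6]=B[10]; then 1 at A[7]=B[11]; then 2 at A[9]=B[12]; then 3 at A[11]=B[14]; then 2 at A[13]=B[15]. dp[13][15] = 9 confirms this is the maximum.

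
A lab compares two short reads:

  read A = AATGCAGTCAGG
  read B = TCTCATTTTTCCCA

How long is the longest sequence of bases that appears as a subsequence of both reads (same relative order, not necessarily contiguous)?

6

One common subsequence of length 6: T [3,3]; then C [5,4]; then A [6,5]; then T [8,10]; then C [9,13]; then A [10,14]. Since dp[12][14] = 6, nothing longer is possible.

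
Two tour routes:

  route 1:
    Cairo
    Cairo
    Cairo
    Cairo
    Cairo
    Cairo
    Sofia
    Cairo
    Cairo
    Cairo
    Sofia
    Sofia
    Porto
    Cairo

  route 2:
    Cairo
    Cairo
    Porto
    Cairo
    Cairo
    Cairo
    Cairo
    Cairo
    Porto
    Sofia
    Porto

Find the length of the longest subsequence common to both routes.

9

Pick Cairo at route 1[1]=route 2[1]; then Cairo at route 1[2]=route 2[2]; then Cairo at route 1[3]=route 2[4]; then Cairo at route 1[4]=route 2[5]; then Cairo at route 1[5]=route 2[6]; then Cairo at route 1[6]=route 2[7]; then Cairo at route 1[8]=route 2[8]; then Sofia at route 1[12]=route 2[10]; then Porto at route 1[13]=route 2[11]; all 9 stops appear in both, in order, and the DP table's final entry dp[14][11] is also 9, so no common subsequence is longer.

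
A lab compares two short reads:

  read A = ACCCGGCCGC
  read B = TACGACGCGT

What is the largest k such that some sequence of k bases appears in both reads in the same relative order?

6

Let dp[i][j] be the LCS length of the first i bases of read A and the first j bases of read B. dp[i][j] = dp[i-1][j-1]+1 when the i-th and j-th bases match, else max(dp[i-1][j], dp[i][j-1]).
    ·  T  A  C  G  A  C  G  C  G  T
 ·  0  0  0  0  0  0  0  0  0  0  0
 A  0  0  1  1  1  1  1  1  1  1  1
 C  0  0  1  2  2  2  2  2  2  2  2
 C  0  0  1  2  2  2  3  3  3  3  3
 C  0  0  1  2  2  2  3  3  4  4  4
 G  0  0  1  2  3  3  3  4  4  5  5
 G  0  0  1  2  3  3  3  4  4  5  5
 C  0  0  1  2  3  3  4  4  5  5  5
 C  0  0  1  2  3  3  4  4  5  5  5
 G  0  0  1  2  3  3  4  5  5  6  6
 C  0  0  1  2  3  3  4  5  6  6  6
dp[10][10] = 6. One LCS (by backtracking along matches): ACCGCG.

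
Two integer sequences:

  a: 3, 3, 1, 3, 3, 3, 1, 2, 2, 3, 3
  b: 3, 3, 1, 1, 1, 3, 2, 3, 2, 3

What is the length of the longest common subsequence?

7

Let dp[i][j] be the LCS length of the first i values of a and the first j values of b. dp[i][j] = dp[i-1][j-1]+1 when the i-th and j-th values match, else max(dp[i-1][j], dp[i][j-1]).
    ·  3  3  1  1  1  3  2  3  2  3
 ·  0  0  0  0  0  0  0  0  0  0  0
 3  0  1  1  1  1  1  1  1  1  1  1
 3  0  1  2  2  2  2  2  2  2  2  2
 1  0  1  2  3  3  3  3  3  3  3  3
 3  0  1  2  3  3  3  4  4  4  4  4
 3  0  1  2  3  3  3  4  4  5  5  5
 3  0  1  2  3  3  3  4  4  5  5  6
 1  0  1  2  3  4  4  4  4  5  5  6
 2  0  1  2  3  4  4  4  5  5  6  6
 2  0  1  2  3  4  4  4  5  5  6  6
 3  0  1  2  3  4  4  5  5  6  6  7
 3  0  1  2  3  4  4  5  5  6  6  7
dp[11][10] = 7. One LCS (by backtracking along matches): 3, 3, 1, 3, 3, 2, 3.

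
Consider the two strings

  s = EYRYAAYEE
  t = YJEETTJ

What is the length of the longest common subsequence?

3

Let dp[i][j] be the LCS length of the first i characters of s and the first j characters of t. dp[i][j] = dp[i-1][j-1]+1 when the i-th and j-th characters match, else max(dp[i-1][j], dp[i][j-1]).
    ·  Y  J  E  E  T  T  J
 ·  0  0  0  0  0  0  0  0
 E  0  0  0  1  1  1  1  1
 Y  0  1  1  1  1  1  1  1
 R  0  1  1  1  1  1  1  1
 Y  0  1  1  1  1  1  1  1
 A  0  1  1  1  1  1  1  1
 A  0  1  1  1  1  1  1  1
 Y  0  1  1  1  1  1  1  1
 E  0  1  1  2  2  2  2  2
 E  0  1  1  2  3  3  3  3
dp[9][7] = 3. One LCS (by backtracking along matches): YEE.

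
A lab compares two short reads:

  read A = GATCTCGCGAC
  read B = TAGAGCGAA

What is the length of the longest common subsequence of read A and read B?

One common subsequence of length 6: G (read A #1, read B #3), then A (read A #2, read B #4), then G (read A #7, read B #5), then C (read A #8, read B #6), then G (read A #9, read B #7), then A (read A #10, read B #9), and the DP table's final entry dp[11][9] is also 6, so no common subsequence is longer.

6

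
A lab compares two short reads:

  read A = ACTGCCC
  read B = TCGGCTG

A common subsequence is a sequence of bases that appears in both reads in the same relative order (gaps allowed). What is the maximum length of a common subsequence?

Let dp[i][j] be the LCS length of the first i bases of read A and the first j bases of read B. dp[i][j] = dp[i-1][j-1]+1 when the i-th and j-th bases match, else max(dp[i-1][j], dp[i][j-1]).
    ·  T  C  G  G  C  T  G
 ·  0  0  0  0  0  0  0  0
 A  0  0  0  0  0  0  0  0
 C  0  0  1  1  1  1  1  1
 T  0  1  1  1  1  1  2  2
 G  0  1  1  2  2  2  2  3
 C  0  1  2  2  2  3  3  3
 C  0  1  2  2  2  3  3  3
 C  0  1  2  2  2  3  3  3
dp[7][7] = 3. One LCS (by backtracking along matches): CTG.

3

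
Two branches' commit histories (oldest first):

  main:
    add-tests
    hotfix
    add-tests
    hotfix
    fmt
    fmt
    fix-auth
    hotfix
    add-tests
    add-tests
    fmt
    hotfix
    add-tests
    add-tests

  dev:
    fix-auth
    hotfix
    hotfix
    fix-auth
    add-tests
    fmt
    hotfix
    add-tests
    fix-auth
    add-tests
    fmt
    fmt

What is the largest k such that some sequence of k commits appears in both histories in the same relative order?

8

Taking hotfix (main #2, dev #2); then hotfix (main #4, dev #3); then fix-auth (main #7, dev #4); then add-tests (main #10, dev #5); then fmt (main #11, dev #6); then hotfix (main #12, dev #7); then add-tests (main #13, dev #8); then add-tests (main #14, dev #10) gives a common subsequence of length 8. dp[14][12] = 8 confirms this is the maximum.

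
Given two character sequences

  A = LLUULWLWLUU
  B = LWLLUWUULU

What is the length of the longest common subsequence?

6

Match L at A[1]=B[3] → L at A[2]=B[4] → U at A[3]=B[7] → U at A[4]=B[8] → L at A[9]=B[9] → U at A[11]=B[10] — 6 characters in the same relative order in both. Since dp[11][10] = 6, nothing longer is possible.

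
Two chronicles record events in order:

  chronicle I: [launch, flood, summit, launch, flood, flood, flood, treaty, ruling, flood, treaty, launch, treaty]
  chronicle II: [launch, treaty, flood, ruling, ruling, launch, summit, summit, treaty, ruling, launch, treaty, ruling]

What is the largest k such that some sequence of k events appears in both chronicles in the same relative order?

Taking launch [1,1], flood [2,3], summit [3,8], treaty [8,9], ruling [9,10], launch [12,11], treaty [13,12] gives a common subsequence of length 7. Since dp[13][13] = 7, nothing longer is possible.

7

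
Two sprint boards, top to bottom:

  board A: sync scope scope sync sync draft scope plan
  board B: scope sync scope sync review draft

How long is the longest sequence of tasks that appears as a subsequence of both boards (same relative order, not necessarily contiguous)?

4

Match sync (board A #1, board B #2), then scope (board A #3, board B #3), then sync (board A #4, board B #4), then draft (board A #6, board B #6) — 4 tasks in the same relative order in both. dp[8][6] = 4 confirms this is the maximum.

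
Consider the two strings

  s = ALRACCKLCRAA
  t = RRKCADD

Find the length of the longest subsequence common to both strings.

Pick R at s[3]=t[2] → K at s[7]=t[3] → C at s[9]=t[4] → A at s[11]=t[5]; all 4 characters appear in both, in order, and the DP table's final entry dp[12][7] is also 4, so no common subsequence is longer.

4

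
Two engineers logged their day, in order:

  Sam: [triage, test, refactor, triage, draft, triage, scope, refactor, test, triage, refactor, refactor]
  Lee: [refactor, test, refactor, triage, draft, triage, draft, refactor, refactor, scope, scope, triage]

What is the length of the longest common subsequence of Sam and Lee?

Match test (Sam #2, Lee #2), then refactor (Sam #3, Lee #3), then triage (Sam #4, Lee #4), then draft (Sam #5, Lee #5), then triage (Sam #6, Lee #6), then scope (Sam #7, Lee #11), then triage (Sam #10, Lee #12) — 7 tasks in the same relative order in both. Since dp[12][12] = 7, nothing longer is possible.

7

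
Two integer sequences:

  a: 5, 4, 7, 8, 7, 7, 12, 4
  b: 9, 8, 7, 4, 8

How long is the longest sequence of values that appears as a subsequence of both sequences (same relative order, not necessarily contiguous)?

Let dp[i][j] be the LCS length of the first i values of a and the first j values of b. dp[i][j] = dp[i-1][j-1]+1 when the i-th and j-th values match, else max(dp[i-1][j], dp[i][j-1]).
    ·  9  8  7  4  8
 ·  0  0  0  0  0  0
 5  0  0  0  0  0  0
 4  0  0  0  0  1  1
 7  0  0  0  1  1  1
 8  0  0  1  1  1  2
 7  0  0  1  2  2  2
 7  0  0  1  2  2  2
12  0  0  1  2  2  2
 4  0  0  1  2  3  3
dp[8][5] = 3. One LCS (by backtracking along matches): 8, 7, 4.

3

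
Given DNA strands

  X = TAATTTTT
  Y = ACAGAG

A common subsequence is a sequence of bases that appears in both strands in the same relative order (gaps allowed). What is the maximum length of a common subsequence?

2

One common subsequence of length 2: A [2,3], then A [3,5]. Since dp[8][6] = 2, nothing longer is possible.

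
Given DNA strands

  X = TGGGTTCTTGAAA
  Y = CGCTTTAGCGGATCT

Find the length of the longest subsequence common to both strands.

7

Taking T at X[1]=Y[6] → G at X[2]=Y[8] → G at X[3]=Y[10] → G at X[4]=Y[11] → T at X[6]=Y[13] → C at X[7]=Y[14] → T at X[9]=Y[15] gives a common subsequence of length 7. Since dp[13][15] = 7, nothing longer is possible.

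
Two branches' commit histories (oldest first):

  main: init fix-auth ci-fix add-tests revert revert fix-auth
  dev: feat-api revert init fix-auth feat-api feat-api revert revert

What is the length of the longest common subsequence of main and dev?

4

Taking init at main[1]=dev[3], then fix-auth at main[2]=dev[4], then revert at main[5]=dev[7], then revert at main[6]=dev[8] gives a common subsequence of length 4. Since dp[7][8] = 4, nothing longer is possible.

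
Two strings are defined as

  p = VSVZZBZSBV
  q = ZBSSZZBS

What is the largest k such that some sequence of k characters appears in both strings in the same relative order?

Match S (p #2, q #4); then Z (p #4, q #5); then Z (p #5, q #6); then B (p #6, q #7); then S (p #8, q #8) — 5 characters in the same relative order in both. dp[10][8] = 5 confirms this is the maximum.

5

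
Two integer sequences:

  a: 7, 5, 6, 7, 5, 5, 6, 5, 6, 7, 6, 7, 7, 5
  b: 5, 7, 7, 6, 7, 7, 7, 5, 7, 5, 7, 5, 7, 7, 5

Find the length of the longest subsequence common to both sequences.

9

Taking 7 (a #1, b #3); then 6 (a #3, b #4); then 7 (a #4, b #7); then 5 (a #5, b #8); then 5 (a #6, b #10); then 5 (a #8, b #12); then 7 (a #12, b #13); then 7 (a #13, b #14); then 5 (a #14, b #15) gives a common subsequence of length 9. Since dp[14][15] = 9, nothing longer is possible.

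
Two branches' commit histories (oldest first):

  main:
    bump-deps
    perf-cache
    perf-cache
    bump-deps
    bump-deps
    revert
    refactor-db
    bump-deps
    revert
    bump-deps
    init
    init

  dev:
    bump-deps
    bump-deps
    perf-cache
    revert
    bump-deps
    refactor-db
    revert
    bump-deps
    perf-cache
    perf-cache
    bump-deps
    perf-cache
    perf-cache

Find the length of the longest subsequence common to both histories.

6

One common subsequence of length 6: bump-deps [1,2]; then perf-cache [2,3]; then bump-deps [4,5]; then revert [6,7]; then bump-deps [8,8]; then bump-deps [10,11]. Since dp[12][13] = 6, nothing longer is possible.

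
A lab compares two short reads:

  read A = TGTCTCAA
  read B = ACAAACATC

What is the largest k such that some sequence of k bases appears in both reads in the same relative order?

Taking C at read A[4]=read B[6], then T at read A[5]=read B[8], then C at read A[6]=read B[9] gives a common subsequence of length 3. Since dp[8][9] = 3, nothing longer is possible.

3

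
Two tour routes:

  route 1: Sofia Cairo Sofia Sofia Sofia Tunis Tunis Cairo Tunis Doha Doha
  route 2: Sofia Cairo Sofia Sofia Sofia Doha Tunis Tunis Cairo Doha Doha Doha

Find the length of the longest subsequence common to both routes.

10

Match Sofia at route 1[1]=route 2[1] → Cairo at route 1[2]=route 2[2] → Sofia at route 1[3]=route 2[3] → Sofia at route 1[4]=route 2[4] → Sofia at route 1[5]=route 2[5] → Tunis at route 1[6]=route 2[7] → Tunis at route 1[7]=route 2[8] → Cairo at route 1[8]=route 2[9] → Doha at route 1[10]=route 2[11] → Doha at route 1[11]=route 2[12] — 10 stops in the same relative order in both. dp[11][12] = 10 confirms this is the maximum.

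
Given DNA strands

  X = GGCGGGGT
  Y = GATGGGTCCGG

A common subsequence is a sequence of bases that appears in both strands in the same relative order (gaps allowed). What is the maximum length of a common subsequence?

6

Let dp[i][j] be the LCS length of the first i bases of X and the first j bases of Y. dp[i][j] = dp[i-1][j-1]+1 when the i-th and j-th bases match, else max(dp[i-1][j], dp[i][j-1]).
    ·  G  A  T  G  G  G  T  C  C  G  G
 ·  0  0  0  0  0  0  0  0  0  0  0  0
 G  0  1  1  1  1  1  1  1  1  1  1  1
 G  0  1  1  1  2  2  2  2  2  2  2  2
 C  0  1  1  1  2  2  2  2  3  3  3  3
 G  0  1  1  1  2  3  3  3  3  3  4  4
 G  0  1  1  1  2  3  4  4  4  4  4  5
 G  0  1  1  1  2  3  4  4  4  4  5  5
 G  0  1  1  1  2  3  4  4  4  4  5  6
 T  0  1  1  2  2  3  4  5  5  5  5  6
dp[8][11] = 6. One LCS (by backtracking along matches): GGGGGG.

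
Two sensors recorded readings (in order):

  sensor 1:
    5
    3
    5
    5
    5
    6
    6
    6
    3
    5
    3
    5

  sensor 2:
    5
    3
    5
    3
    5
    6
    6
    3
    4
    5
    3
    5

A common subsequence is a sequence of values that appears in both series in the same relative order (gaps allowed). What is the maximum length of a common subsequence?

Pick 5 at sensor 1[1]=sensor 2[1] → 3 at sensor 1[2]=sensor 2[2] → 5 at sensor 1[3]=sensor 2[3] → 5 at sensor 1[5]=sensor 2[5] → 6 at sensor 1[7]=sensor 2[6] → 6 at sensor 1[8]=sensor 2[7] → 3 at sensor 1[9]=sensor 2[8] → 5 at sensor 1[10]=sensor 2[10] → 3 at sensor 1[11]=sensor 2[11] → 5 at sensor 1[12]=sensor 2[12]; all 10 values appear in both, in order, and the DP table's final entry dp[12][12] is also 10, so no common subsequence is longer.

10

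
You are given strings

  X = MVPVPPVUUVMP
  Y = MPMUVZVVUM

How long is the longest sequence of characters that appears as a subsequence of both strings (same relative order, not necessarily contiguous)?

6

Pick M [1,3]; then V [2,5]; then V [4,7]; then V [7,8]; then U [9,9]; then M [11,10]; all 6 characters appear in both, in order. The LCS DP gives dp[12][10] = 6, so this is optimal.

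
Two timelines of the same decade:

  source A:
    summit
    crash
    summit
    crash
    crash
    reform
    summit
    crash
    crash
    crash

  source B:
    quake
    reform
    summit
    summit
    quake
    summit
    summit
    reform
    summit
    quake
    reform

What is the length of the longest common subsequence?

Match summit (source A #1, source B #6) → summit (source A #3, source B #7) → reform (source A #6, source B #8) → summit (source A #7, source B #9) — 4 events in the same relative order in both. Since dp[10][11] = 4, nothing longer is possible.

4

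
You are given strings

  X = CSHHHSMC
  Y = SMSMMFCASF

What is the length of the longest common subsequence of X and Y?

Match S at X[2]=Y[1], then S at X[6]=Y[3], then M at X[7]=Y[5], then C at X[8]=Y[7] — 4 characters in the same relative order in both. The LCS DP gives dp[8][10] = 4, so this is optimal.

4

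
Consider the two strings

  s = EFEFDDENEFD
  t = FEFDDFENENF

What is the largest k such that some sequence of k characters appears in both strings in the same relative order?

Match F at s[2]=t[1], then E at s[3]=t[2], then F at s[4]=t[3], then D at s[5]=t[4], then D at s[6]=t[5], then E at s[7]=t[7], then N at s[8]=t[8], then E at s[9]=t[9], then F at s[10]=t[11] — 9 characters in the same relative order in both, and the DP table's final entry dp[11][11] is also 9, so no common subsequence is longer.

9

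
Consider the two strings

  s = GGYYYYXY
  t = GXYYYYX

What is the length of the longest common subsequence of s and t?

Let dp[i][j] be the LCS length of the first i characters of s and the first j characters of t. dp[i][j] = dp[i-1][j-1]+1 when the i-th and j-th characters match, else max(dp[i-1][j], dp[i][j-1]).
    ·  G  X  Y  Y  Y  Y  X
 ·  0  0  0  0  0  0  0  0
 G  0  1  1  1  1  1  1  1
 G  0  1  1  1  1  1  1  1
 Y  0  1  1  2  2  2  2  2
 Y  0  1  1  2  3  3  3  3
 Y  0  1  1  2  3  4  4  4
 Y  0  1  1  2  3  4  5  5
 X  0  1  2  2  3  4  5  6
 Y  0  1  2  3  3  4  5  6
dp[8][7] = 6. One LCS (by backtracking along matches): GYYYYX.

6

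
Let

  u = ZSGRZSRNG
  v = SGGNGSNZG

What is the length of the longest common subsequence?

One common subsequence of length 5: S [2,1] → G [3,5] → S [6,6] → N [8,7] → G [9,9]. dp[9][9] = 5 confirms this is the maximum.

5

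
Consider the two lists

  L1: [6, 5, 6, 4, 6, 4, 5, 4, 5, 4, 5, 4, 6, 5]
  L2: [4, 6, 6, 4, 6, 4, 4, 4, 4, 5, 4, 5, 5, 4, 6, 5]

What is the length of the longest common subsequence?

12

Match 6 at L1[1]=L2[2], 6 at L1[3]=L2[3], 4 at L1[4]=L2[4], 6 at L1[5]=L2[5], 4 at L1[6]=L2[9], 5 at L1[7]=L2[10], 4 at L1[8]=L2[11], 5 at L1[9]=L2[12], 5 at L1[11]=L2[13], 4 at L1[12]=L2[14], 6 at L1[13]=L2[15], 5 at L1[14]=L2[16] — 12 values in the same relative order in both. The LCS DP gives dp[14][16] = 12, so this is optimal.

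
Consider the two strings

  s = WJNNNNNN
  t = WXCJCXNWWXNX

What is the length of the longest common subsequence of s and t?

Pick W (s #1, t #1), then J (s #2, t #4), then N (s #3, t #7), then N (s #4, t #11); all 4 characters appear in both, in order. dp[8][12] = 4 confirms this is the maximum.

4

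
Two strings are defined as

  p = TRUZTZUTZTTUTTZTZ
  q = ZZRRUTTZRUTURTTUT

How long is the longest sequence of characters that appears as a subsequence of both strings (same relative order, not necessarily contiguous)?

10

One common subsequence of length 10: R (p #2, q #4); then U (p #3, q #5); then T (p #5, q #7); then Z (p #6, q #8); then U (p #7, q #10); then T (p #8, q #11); then T (p #10, q #14); then T (p #11, q #15); then U (p #12, q #16); then T (p #16, q #17). The LCS DP gives dp[17][17] = 10, so this is optimal.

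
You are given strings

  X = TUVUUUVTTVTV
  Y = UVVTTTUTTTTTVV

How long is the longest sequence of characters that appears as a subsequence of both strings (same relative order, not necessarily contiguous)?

7

One common subsequence of length 7: U (X #2, Y #1), V (X #3, Y #3), U (X #4, Y #7), T (X #8, Y #11), T (X #9, Y #12), V (X #10, Y #13), V (X #12, Y #14). dp[12][14] = 7 confirms this is the maximum.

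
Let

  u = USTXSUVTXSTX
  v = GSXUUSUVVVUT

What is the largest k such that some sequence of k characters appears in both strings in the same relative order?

6

Pick S at u[2]=v[2], then X at u[4]=v[3], then S at u[5]=v[6], then U at u[6]=v[7], then V at u[7]=v[10], then T at u[11]=v[12]; all 6 characters appear in both, in order. Since dp[12][12] = 6, nothing longer is possible.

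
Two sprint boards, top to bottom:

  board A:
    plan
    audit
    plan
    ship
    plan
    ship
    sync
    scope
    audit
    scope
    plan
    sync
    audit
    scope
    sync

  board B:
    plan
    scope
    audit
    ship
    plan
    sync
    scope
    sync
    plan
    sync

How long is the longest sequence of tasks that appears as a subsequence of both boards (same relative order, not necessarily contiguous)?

8

Taking plan (board A #1, board B #1); then audit (board A #2, board B #3); then ship (board A #4, board B #4); then plan (board A #5, board B #5); then sync (board A #7, board B #6); then scope (board A #8, board B #7); then plan (board A #11, board B #9); then sync (board A #15, board B #10) gives a common subsequence of length 8. The LCS DP gives dp[15][10] = 8, so this is optimal.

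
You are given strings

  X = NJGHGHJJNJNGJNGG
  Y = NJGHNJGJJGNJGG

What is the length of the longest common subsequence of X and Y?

11

Match N at X[1]=Y[1] → J at X[2]=Y[2] → G at X[3]=Y[3] → H at X[4]=Y[4] → G at X[5]=Y[7] → J at X[7]=Y[8] → J at X[8]=Y[9] → N at X[11]=Y[11] → J at X[13]=Y[12] → G at X[15]=Y[13] → G at X[16]=Y[14] — 11 characters in the same relative order in both. Since dp[16][14] = 11, nothing longer is possible.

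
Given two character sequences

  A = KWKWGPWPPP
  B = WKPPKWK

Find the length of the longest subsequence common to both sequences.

Let dp[i][j] be the LCS length of the first i characters of A and the first j characters of B. dp[i][j] = dp[i-1][j-1]+1 when the i-th and j-th characters match, else max(dp[i-1][j], dp[i][j-1]).
    ·  W  K  P  P  K  W  K
 ·  0  0  0  0  0  0  0  0
 K  0  0  1  1  1  1  1  1
 W  0  1  1  1  1  1  2  2
 K  0  1  2  2  2  2  2  3
 W  0  1  2  2  2  2  3  3
 G  0  1  2  2  2  2  3  3
 P  0  1  2  3  3  3  3  3
 W  0  1  2  3  3  3  4  4
 P  0  1  2  3  4  4  4  4
 P  0  1  2  3  4  4  4  4
 P  0  1  2  3  4  4  4  4
dp[10][7] = 4. One LCS (by backtracking along matches): WKPW.

4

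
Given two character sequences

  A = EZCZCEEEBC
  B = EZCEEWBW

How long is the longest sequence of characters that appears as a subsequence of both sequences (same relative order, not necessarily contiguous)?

Taking E [1,1]; then Z [4,2]; then C [5,3]; then E [6,4]; then E [7,5]; then B [9,7] gives a common subsequence of length 6, and the DP table's final entry dp[10][8] is also 6, so no common subsequence is longer.

6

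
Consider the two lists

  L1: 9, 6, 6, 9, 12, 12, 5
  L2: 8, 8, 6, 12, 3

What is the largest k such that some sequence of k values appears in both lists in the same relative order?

2

Pick 6 [3,3]; then 12 [5,4]; all 2 values appear in both, in order, and the DP table's final entry dp[7][5] is also 2, so no common subsequence is longer.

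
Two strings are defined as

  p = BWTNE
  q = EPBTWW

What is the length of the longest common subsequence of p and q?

Let dp[i][j] be the LCS length of the first i characters of p and the first j characters of q. dp[i][j] = dp[i-1][j-1]+1 when the i-th and j-th characters match, else max(dp[i-1][j], dp[i][j-1]).
    ·  E  P  B  T  W  W
 ·  0  0  0  0  0  0  0
 B  0  0  0  1  1  1  1
 W  0  0  0  1  1  2  2
 T  0  0  0  1  2  2  2
 N  0  0  0  1  2  2  2
 E  0  1  1  1  2  2  2
dp[5][6] = 2. One LCS (by backtracking along matches): BW.

2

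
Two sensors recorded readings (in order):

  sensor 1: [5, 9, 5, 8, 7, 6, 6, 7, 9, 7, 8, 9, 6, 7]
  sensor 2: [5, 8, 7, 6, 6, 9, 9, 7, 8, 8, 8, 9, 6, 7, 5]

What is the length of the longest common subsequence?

Pick 5 (sensor 1 #3, sensor 2 #1), 8 (sensor 1 #4, sensor 2 #2), 7 (sensor 1 #5, sensor 2 #3), 6 (sensor 1 #6, sensor 2 #4), 6 (sensor 1 #7, sensor 2 #5), 9 (sensor 1 #9, sensor 2 #7), 7 (sensor 1 #10, sensor 2 #8), 8 (sensor 1 #11, sensor 2 #11), 9 (sensor 1 #12, sensor 2 #12), 6 (sensor 1 #13, sensor 2 #13), 7 (sensor 1 #14, sensor 2 #14); all 11 values appear in both, in order. dp[14][15] = 11 confirms this is the maximum.

11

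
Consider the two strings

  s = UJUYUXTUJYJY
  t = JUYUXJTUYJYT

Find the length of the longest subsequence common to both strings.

10

Let dp[i][j] be the LCS length of the first i characters of s and the first j characters of t. dp[i][j] = dp[i-1][j-1]+1 when the i-th and j-th characters match, else max(dp[i-1][j], dp[i][j-1]).
    ·  J  U  Y  U  X  J  T  U  Y  J  Y  T
 ·  0  0  0  0  0  0  0  0  0  0  0  0  0
 U  0  0  1  1  1  1  1  1  1  1  1  1  1
 J  0  1  1  1  1  1  2  2  2  2  2  2  2
 U  0  1  2  2  2  2  2  2  3  3  3  3  3
 Y  0  1  2  3  3  3  3  3  3  4  4  4  4
 U  0  1  2  3  4  4  4  4  4  4  4  4  4
 X  0  1  2  3  4  5  5  5  5  5  5  5  5
 T  0  1  2  3  4  5  5  6  6  6  6  6  6
 U  0  1  2  3  4  5  5  6  7  7  7  7  7
 J  0  1  2  3  4  5  6  6  7  7  8  8  8
 Y  0  1  2  3  4  5  6  6  7  8  8  9  9
 J  0  1  2  3  4  5  6  6  7  8  9  9  9
 Y  0  1  2  3  4  5  6  6  7  8  9 10 10
dp[12][12] = 10. One LCS (by backtracking along matches): JUYUXTUYJY.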